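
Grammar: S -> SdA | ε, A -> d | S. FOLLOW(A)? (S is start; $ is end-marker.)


$ ∈ FOLLOW(S). For each A -> αBβ: add FIRST(β)\{ε} to FOLLOW(B); if β nullable, add FOLLOW(A).
FOLLOW(A) = {$, d}


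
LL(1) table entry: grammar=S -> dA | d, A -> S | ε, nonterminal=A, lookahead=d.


For [A, d]: 'd' ∈ FIRST(S)
Entry: A -> S


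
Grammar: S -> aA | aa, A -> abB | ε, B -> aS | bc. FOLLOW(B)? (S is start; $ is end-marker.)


$ ∈ FOLLOW(S). For each A -> αBβ: add FIRST(β)\{ε} to FOLLOW(B); if β nullable, add FOLLOW(A).
FOLLOW(B) = {$}


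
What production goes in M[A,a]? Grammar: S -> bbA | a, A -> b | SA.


For [A, a]: 'a' ∈ FIRST(SA)
Entry: A -> SA


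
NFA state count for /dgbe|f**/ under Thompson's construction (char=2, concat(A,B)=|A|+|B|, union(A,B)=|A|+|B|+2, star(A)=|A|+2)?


Syntax tree has 5 char leaf(s), 1 union(s), 2 star(s)
chars contribute 5×2 = 10; each union adds +2; each star adds +2
Total: 10 + 2 + 4 = 16 states


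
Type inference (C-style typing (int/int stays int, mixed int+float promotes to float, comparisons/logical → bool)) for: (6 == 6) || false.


Operand types: bool || bool
Rule: logical operators take bool operands and yield bool
Result type: bool


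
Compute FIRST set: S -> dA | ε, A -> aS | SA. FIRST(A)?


Per alternative of A: FIRST(aS) = {a}; FIRST(SA) = {a, d}
FIRST(A) = {a, d}


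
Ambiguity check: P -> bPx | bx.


balanced b^n…x^n: each string has a unique parse
Unambiguous


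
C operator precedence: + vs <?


'+' is additive (level 9); '<' is relational (level 7)
Higher level binds tighter
'+' has higher precedence than '<'


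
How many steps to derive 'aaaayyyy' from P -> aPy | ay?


Derivation: P => aPy => aaPyy => aaaPyyy => aaaayyyy
Steps: 4


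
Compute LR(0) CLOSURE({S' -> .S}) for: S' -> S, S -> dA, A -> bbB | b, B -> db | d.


Start: S' -> .S
For each item with dot before a nonterminal B, add B -> .γ for every B-production
Closure: [S' -> .S, S -> .dA]


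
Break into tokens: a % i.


Scan left to right, longest-match per lexeme
Tokens: ID(a), OP(%), ID(i)


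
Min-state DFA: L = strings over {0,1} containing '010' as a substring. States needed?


KMP-style automaton: 3 progress states + 1 absorbing accept = 4
Minimal DFA: 4 states


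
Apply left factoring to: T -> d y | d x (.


Common prefix: 'd'
Factored: T -> d T', T' -> y | x (


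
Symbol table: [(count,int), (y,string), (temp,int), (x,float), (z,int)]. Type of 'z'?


Lookup 'z' → type int


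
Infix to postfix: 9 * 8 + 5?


Left to right (same or higher precedence on left)
Postfix: 9 8 * 5 +


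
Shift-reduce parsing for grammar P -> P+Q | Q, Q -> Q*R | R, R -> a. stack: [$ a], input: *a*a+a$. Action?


'a' on top is the handle for R -> a
Action: reduce (R -> a)


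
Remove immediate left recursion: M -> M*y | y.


Left-recursive alternatives: M*y; non-recursive: y
Introduce M': M -> yM', M' -> *yM' | ε


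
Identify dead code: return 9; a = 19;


statement follows a return and is unreachable
Dead: 'a = 19'


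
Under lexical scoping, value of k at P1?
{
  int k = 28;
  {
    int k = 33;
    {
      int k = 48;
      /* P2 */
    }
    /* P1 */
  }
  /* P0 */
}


k declared in the same block as P1
k = 33


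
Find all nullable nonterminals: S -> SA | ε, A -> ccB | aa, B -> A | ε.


A nonterminal is nullable iff some alternative derives ε (directly, or every symbol in it is nullable)
Nullable: {B, S}


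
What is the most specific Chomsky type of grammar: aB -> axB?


LHS has context (more than one symbol) and |LHS| ≤ |RHS|
Classification: Type 1 (Context-Sensitive)


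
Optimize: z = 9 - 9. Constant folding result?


9 - 9 = 0 at compile time
Optimized: z = 0


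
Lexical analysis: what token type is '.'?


Pattern: operator symbol
Type: OPERATOR


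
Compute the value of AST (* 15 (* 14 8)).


Evaluate inner: (* 14 8) = 112
Evaluate root: (* 15 112) = 1680
Result: 1680


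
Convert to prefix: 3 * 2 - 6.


left-to-right (same/higher precedence on left): tree is (- (* 3 2) 6)
Prefix: - * 3 2 6


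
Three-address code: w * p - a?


Break into single-operator statements:
t1 = w * p
t2 = t1 - a


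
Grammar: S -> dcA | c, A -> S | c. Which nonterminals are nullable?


A nonterminal is nullable iff some alternative derives ε (directly, or every symbol in it is nullable)
Nullable: {}


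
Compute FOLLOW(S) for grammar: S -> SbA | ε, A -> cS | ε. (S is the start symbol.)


$ ∈ FOLLOW(S). For each A -> αBβ: add FIRST(β)\{ε} to FOLLOW(B); if β nullable, add FOLLOW(A).
FOLLOW(S) = {$, b}


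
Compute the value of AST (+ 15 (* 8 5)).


Evaluate inner: (* 8 5) = 40
Evaluate root: (+ 15 40) = 55
Result: 55


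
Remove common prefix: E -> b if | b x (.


Common prefix: 'b'
Factored: E -> b E', E' -> if | x (


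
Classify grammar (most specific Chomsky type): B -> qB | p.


Right-linear: every RHS is a terminal or a terminal followed by one nonterminal
Classification: Type 3 (Regular)


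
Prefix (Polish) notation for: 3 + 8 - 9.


left-to-right (same/higher precedence on left): tree is (- (+ 3 8) 9)
Prefix: - + 3 8 9


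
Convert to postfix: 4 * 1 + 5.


Left to right (same or higher precedence on left)
Postfix: 4 1 * 5 +


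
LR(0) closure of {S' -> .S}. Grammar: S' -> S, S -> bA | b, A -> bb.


Start: S' -> .S
For each item with dot before a nonterminal B, add B -> .γ for every B-production
Closure: [S' -> .S, S -> .bA, S -> .b]


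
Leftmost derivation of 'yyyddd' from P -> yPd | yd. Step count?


Derivation: P => yPd => yyPdd => yyyddd
Steps: 3


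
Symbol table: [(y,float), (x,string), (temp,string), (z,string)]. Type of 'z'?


Lookup 'z' → type string


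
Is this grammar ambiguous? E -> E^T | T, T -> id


precedence layered via separate nonterminal T: deterministic
Unambiguous


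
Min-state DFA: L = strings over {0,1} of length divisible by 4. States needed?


Track length mod 4: states 0..3, accept at 0
Minimal DFA: 4 states


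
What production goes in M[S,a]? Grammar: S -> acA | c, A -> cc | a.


For [S, a]: 'a' ∈ FIRST(acA)
Entry: S -> acA


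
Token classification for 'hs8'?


Pattern: letter/underscore followed by alphanumerics, not a keyword
Type: IDENTIFIER


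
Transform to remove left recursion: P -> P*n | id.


Left-recursive alternatives: P*n; non-recursive: id
Introduce P': P -> idP', P' -> *nP' | ε


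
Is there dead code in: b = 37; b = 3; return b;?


first assignment to b is overwritten before any read
Dead: 'b = 37'


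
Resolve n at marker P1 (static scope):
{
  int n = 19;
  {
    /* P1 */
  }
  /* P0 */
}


P1's block does not declare n; resolves to the enclosing declaration at depth 0
n = 19


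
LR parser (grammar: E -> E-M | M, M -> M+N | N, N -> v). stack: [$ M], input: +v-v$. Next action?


shift '+' to continue M -> M+N
Action: shift


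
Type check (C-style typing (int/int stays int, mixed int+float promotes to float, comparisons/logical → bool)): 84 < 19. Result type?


Operand types: int < int
Rule: comparison yields bool
Result type: bool


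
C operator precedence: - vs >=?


'-' is additive (level 9); '>=' is relational (level 7)
Higher level binds tighter
'-' has higher precedence than '>='


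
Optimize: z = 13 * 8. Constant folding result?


13 * 8 = 104 at compile time
Optimized: z = 104


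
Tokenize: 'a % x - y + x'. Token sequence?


Scan left to right, longest-match per lexeme
Tokens: ID(a), OP(%), ID(x), OP(-), ID(y), OP(+), ID(x)


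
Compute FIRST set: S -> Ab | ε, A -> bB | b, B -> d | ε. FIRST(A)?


Per alternative of A: FIRST(bB) = {b}; FIRST(b) = {b}
FIRST(A) = {b}


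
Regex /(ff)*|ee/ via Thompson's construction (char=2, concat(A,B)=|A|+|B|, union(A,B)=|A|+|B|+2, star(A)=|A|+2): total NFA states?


Syntax tree has 4 char leaf(s), 1 union(s), 1 star(s)
chars contribute 4×2 = 8; each union adds +2; each star adds +2
Total: 8 + 2 + 2 = 12 states


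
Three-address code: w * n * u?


Break into single-operator statements:
t1 = w * n
t2 = t1 * u


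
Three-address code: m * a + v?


Break into single-operator statements:
t1 = m * a
t2 = t1 + v


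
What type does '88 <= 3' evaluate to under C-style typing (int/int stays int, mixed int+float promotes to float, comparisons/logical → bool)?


Operand types: int <= int
Rule: comparison yields bool
Result type: bool


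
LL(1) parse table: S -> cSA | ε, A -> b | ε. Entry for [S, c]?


For [S, c]: 'c' ∈ FIRST(cSA)
Entry: S -> cSA


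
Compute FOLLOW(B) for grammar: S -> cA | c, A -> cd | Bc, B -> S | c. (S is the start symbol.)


$ ∈ FOLLOW(S). For each A -> αBβ: add FIRST(β)\{ε} to FOLLOW(B); if β nullable, add FOLLOW(A).
FOLLOW(B) = {c}


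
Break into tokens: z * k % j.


Scan left to right, longest-match per lexeme
Tokens: ID(z), OP(*), ID(k), OP(%), ID(j)


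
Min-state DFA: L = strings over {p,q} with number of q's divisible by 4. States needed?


Track (count of q) mod 4: states 0..3, accept at 0
Minimal DFA: 4 states


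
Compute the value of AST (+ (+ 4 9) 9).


Evaluate inner: (+ 4 9) = 13
Evaluate root: (+ 13 9) = 22
Result: 22


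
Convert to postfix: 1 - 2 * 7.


* has higher precedence, evaluate 2*7 first
Postfix: 1 2 7 * -


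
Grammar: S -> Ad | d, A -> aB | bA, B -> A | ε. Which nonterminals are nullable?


A nonterminal is nullable iff some alternative derives ε (directly, or every symbol in it is nullable)
Nullable: {B}


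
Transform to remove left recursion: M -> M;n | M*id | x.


Left-recursive alternatives: M;n, M*id; non-recursive: x
Introduce M': M -> xM', M' -> ;nM' | *idM' | ε


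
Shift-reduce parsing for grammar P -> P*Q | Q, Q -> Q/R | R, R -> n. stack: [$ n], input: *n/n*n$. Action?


'n' on top is the handle for R -> n
Action: reduce (R -> n)


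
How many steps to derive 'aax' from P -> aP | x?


Derivation: P => aP => aaP => aax
Steps: 3


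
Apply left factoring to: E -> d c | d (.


Common prefix: 'd'
Factored: E -> d E', E' -> c | (


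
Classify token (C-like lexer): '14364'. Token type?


Pattern: digits only
Type: INTEGER_LITERAL


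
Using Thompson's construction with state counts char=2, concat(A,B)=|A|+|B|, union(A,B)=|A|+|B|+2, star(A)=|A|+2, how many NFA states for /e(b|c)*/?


Syntax tree has 3 char leaf(s), 1 union(s), 1 star(s)
chars contribute 3×2 = 6; each union adds +2; each star adds +2
Total: 6 + 2 + 2 = 10 states


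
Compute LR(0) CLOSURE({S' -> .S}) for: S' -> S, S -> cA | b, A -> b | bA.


Start: S' -> .S
For each item with dot before a nonterminal B, add B -> .γ for every B-production
Closure: [S' -> .S, S -> .cA, S -> .b]


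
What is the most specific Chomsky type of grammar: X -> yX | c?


Right-linear: every RHS is a terminal or a terminal followed by one nonterminal
Classification: Type 3 (Regular)


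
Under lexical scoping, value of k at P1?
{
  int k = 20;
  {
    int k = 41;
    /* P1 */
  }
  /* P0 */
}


k declared in the same block as P1
k = 41


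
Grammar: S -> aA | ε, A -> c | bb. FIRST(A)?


Per alternative of A: FIRST(c) = {c}; FIRST(bb) = {b}
FIRST(A) = {b, c}


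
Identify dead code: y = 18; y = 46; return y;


first assignment to y is overwritten before any read
Dead: 'y = 18'


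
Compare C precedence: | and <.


'<' is relational (level 7); '|' is bitwise OR (level 3)
Higher level binds tighter
'<' has higher precedence than '|'


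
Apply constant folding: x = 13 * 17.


13 * 17 = 221 at compile time
Optimized: x = 221


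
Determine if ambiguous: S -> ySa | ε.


balanced y^n…a^n: each string has a unique parse
Unambiguous


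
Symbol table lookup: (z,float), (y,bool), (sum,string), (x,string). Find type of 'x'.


Lookup 'x' → type string


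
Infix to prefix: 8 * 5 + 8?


left-to-right (same/higher precedence on left): tree is (+ (* 8 5) 8)
Prefix: + * 8 5 8


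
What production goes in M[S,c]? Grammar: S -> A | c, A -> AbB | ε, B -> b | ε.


For [S, c]: 'c' ∈ FIRST(c)
Entry: S -> c


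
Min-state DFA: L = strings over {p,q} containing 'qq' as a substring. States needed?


KMP-style automaton: 2 progress states + 1 absorbing accept = 3
Minimal DFA: 3 states


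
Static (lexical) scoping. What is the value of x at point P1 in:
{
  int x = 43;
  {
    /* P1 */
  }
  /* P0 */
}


P1's block does not declare x; resolves to the enclosing declaration at depth 0
x = 43


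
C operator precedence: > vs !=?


'>' is relational (level 7); '!=' is equality (level 6)
Higher level binds tighter
'>' has higher precedence than '!='


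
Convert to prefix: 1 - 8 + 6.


left-to-right (same/higher precedence on left): tree is (+ (- 1 8) 6)
Prefix: + - 1 8 6


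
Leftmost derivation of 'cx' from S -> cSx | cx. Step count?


Derivation: S => cx
Steps: 1


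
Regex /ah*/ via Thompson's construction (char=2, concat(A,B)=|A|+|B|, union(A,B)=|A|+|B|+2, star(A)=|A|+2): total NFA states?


Syntax tree has 2 char leaf(s), 0 union(s), 1 star(s)
chars contribute 2×2 = 4; each union adds +2; each star adds +2
Total: 4 + 0 + 2 = 6 states


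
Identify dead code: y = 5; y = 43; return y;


first assignment to y is overwritten before any read
Dead: 'y = 5'


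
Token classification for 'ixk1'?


Pattern: letter/underscore followed by alphanumerics, not a keyword
Type: IDENTIFIER


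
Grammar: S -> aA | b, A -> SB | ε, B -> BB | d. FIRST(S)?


Per alternative of S: FIRST(aA) = {a}; FIRST(b) = {b}
FIRST(S) = {a, b}


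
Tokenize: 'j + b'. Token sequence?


Scan left to right, longest-match per lexeme
Tokens: ID(j), OP(+), ID(b)


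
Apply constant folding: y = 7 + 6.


7 + 6 = 13 at compile time
Optimized: y = 13


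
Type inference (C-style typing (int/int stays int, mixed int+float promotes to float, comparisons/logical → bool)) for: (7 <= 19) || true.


Operand types: bool || bool
Rule: logical operators take bool operands and yield bool
Result type: bool


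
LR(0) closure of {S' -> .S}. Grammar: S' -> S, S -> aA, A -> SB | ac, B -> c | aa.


Start: S' -> .S
For each item with dot before a nonterminal B, add B -> .γ for every B-production
Closure: [S' -> .S, S -> .aA]


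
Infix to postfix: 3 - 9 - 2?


Left to right (same or higher precedence on left)
Postfix: 3 9 - 2 -


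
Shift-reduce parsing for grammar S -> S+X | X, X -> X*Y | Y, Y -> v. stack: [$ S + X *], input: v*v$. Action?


no handle; shift 'v'
Action: shift


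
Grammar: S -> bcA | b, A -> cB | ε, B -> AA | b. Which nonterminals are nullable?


A nonterminal is nullable iff some alternative derives ε (directly, or every symbol in it is nullable)
Nullable: {A, B}


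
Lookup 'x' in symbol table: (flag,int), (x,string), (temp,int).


Lookup 'x' → type string


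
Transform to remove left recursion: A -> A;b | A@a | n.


Left-recursive alternatives: A;b, A@a; non-recursive: n
Introduce A': A -> nA', A' -> ;bA' | @aA' | ε


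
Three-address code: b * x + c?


Break into single-operator statements:
t1 = b * x
t2 = t1 + c


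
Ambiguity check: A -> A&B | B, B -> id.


precedence layered via separate nonterminal B: deterministic
Unambiguous


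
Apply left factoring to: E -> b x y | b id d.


Common prefix: 'b'
Factored: E -> b E', E' -> x y | id d


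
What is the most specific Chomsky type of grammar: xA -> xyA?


LHS has context (more than one symbol) and |LHS| ≤ |RHS|
Classification: Type 1 (Context-Sensitive)


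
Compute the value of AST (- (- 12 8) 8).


Evaluate inner: (- 12 8) = 4
Evaluate root: (- 4 8) = -4
Result: -4


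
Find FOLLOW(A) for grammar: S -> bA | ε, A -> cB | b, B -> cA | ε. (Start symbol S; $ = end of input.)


$ ∈ FOLLOW(S). For each A -> αBβ: add FIRST(β)\{ε} to FOLLOW(B); if β nullable, add FOLLOW(A).
FOLLOW(A) = {$}


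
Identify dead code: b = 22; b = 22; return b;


first assignment to b is overwritten before any read
Dead: 'b = 22'


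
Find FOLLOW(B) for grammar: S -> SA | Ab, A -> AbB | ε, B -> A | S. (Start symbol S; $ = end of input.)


$ ∈ FOLLOW(S). For each A -> αBβ: add FIRST(β)\{ε} to FOLLOW(B); if β nullable, add FOLLOW(A).
FOLLOW(B) = {$, b}


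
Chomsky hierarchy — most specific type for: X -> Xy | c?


Left-linear: every RHS is a terminal or one nonterminal followed by a terminal
Classification: Type 3 (Regular)


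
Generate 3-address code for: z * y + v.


Break into single-operator statements:
t1 = z * y
t2 = t1 + v


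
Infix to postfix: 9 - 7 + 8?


Left to right (same or higher precedence on left)
Postfix: 9 7 - 8 +


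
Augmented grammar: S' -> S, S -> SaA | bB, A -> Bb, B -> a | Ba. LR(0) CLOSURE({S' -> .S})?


Start: S' -> .S
For each item with dot before a nonterminal B, add B -> .γ for every B-production
Closure: [S' -> .S, S -> .SaA, S -> .bB]


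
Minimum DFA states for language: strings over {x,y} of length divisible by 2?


Track length mod 2: states 0..1, accept at 0
Minimal DFA: 2 states


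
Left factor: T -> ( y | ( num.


Common prefix: '('
Factored: T -> ( T', T' -> y | num


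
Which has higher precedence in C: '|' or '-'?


'-' is additive (level 9); '|' is bitwise OR (level 3)
Higher level binds tighter
'-' has higher precedence than '|'


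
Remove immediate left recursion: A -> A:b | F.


Left-recursive alternatives: A:b; non-recursive: F
Introduce A': A -> FA', A' -> :bA' | ε


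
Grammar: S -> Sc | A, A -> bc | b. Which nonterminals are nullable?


A nonterminal is nullable iff some alternative derives ε (directly, or every symbol in it is nullable)
Nullable: {}


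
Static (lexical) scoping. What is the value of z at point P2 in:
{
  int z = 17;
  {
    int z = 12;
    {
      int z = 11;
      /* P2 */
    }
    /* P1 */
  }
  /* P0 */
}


z declared in the same block as P2
z = 11


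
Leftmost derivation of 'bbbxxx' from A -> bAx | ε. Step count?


Derivation: A => bAx => bbAxx => bbbAxxx => bbbxxx
Steps: 4


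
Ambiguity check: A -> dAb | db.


balanced d^n…b^n: each string has a unique parse
Unambiguous


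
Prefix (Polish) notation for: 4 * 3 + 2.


left-to-right (same/higher precedence on left): tree is (+ (* 4 3) 2)
Prefix: + * 4 3 2


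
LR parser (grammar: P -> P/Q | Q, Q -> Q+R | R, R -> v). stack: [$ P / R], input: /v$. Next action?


'R' (not preceded by Q+) is the handle for Q -> R
Action: reduce (Q -> R)


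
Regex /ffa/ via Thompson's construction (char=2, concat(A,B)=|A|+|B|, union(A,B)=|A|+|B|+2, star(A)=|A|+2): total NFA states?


Syntax tree has 3 char leaf(s), 0 union(s), 0 star(s)
chars contribute 3×2 = 6; each union adds +2; each star adds +2
Total: 6 + 0 + 0 = 6 states


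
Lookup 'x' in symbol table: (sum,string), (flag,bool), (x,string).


Lookup 'x' → type string


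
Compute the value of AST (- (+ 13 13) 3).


Evaluate inner: (+ 13 13) = 26
Evaluate root: (- 26 3) = 23
Result: 23


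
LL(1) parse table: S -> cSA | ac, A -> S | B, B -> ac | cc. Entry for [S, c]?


For [S, c]: 'c' ∈ FIRST(cSA)
Entry: S -> cSA


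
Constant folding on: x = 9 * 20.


9 * 20 = 180 at compile time
Optimized: x = 180


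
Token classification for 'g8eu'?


Pattern: letter/underscore followed by alphanumerics, not a keyword
Type: IDENTIFIER


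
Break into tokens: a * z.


Scan left to right, longest-match per lexeme
Tokens: ID(a), OP(*), ID(z)


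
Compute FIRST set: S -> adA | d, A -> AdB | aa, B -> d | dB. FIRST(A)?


Per alternative of A: FIRST(AdB) = {a}; FIRST(aa) = {a}
FIRST(A) = {a}


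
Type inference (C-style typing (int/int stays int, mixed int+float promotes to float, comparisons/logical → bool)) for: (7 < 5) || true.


Operand types: bool || bool
Rule: logical operators take bool operands and yield bool
Result type: bool


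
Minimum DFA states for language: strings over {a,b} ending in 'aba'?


Track the longest suffix of input matching a prefix of 'aba': 4 classes (prefixes of length 0..3)
Minimal DFA: 4 states


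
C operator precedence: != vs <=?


'<=' is relational (level 7); '!=' is equality (level 6)
Higher level binds tighter
'<=' has higher precedence than '!='


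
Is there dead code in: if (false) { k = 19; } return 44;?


condition is constant false, so the whole block is unreachable
Dead: 'if (false) { k = 19; }'


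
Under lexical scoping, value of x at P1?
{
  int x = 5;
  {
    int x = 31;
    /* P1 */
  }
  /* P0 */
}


x declared in the same block as P1
x = 31


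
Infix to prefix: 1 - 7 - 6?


left-to-right (same/higher precedence on left): tree is (- (- 1 7) 6)
Prefix: - - 1 7 6


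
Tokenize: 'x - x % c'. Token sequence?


Scan left to right, longest-match per lexeme
Tokens: ID(x), OP(-), ID(x), OP(%), ID(c)


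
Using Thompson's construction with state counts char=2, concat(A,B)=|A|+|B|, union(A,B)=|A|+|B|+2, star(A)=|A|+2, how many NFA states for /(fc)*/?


Syntax tree has 2 char leaf(s), 0 union(s), 1 star(s)
chars contribute 2×2 = 4; each union adds +2; each star adds +2
Total: 4 + 0 + 2 = 6 states


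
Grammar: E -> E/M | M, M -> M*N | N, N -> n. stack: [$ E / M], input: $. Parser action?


handle 'E/M' on top; lookahead ∈ FOLLOW(E) = {/, $}
Action: reduce (E -> E/M)


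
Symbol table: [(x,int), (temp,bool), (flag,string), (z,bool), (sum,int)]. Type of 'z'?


Lookup 'z' → type bool


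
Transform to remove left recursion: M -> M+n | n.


Left-recursive alternatives: M+n; non-recursive: n
Introduce M': M -> nM', M' -> +nM' | ε


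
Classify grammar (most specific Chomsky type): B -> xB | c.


Right-linear: every RHS is a terminal or a terminal followed by one nonterminal
Classification: Type 3 (Regular)


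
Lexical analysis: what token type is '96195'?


Pattern: digits only
Type: INTEGER_LITERAL


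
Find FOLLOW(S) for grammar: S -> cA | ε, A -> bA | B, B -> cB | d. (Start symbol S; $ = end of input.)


$ ∈ FOLLOW(S). For each A -> αBβ: add FIRST(β)\{ε} to FOLLOW(B); if β nullable, add FOLLOW(A).
FOLLOW(S) = {$}


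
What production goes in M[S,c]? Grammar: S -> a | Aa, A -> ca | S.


For [S, c]: 'c' ∈ FIRST(Aa)
Entry: S -> Aa


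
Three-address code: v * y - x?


Break into single-operator statements:
t1 = v * y
t2 = t1 - x


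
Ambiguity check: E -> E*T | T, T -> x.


precedence layered via separate nonterminal T: deterministic
Unambiguous


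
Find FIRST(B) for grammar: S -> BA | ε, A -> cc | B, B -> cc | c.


Per alternative of B: FIRST(cc) = {c}; FIRST(c) = {c}
FIRST(B) = {c}


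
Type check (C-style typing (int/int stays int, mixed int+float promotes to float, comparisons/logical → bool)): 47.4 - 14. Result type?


Operand types: float - int
Rule: mixed int/float promotes to float; int/int stays int
Result type: float


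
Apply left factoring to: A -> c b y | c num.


Common prefix: 'c'
Factored: A -> c A', A' -> b y | num


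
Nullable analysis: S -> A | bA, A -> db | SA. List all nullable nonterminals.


A nonterminal is nullable iff some alternative derives ε (directly, or every symbol in it is nullable)
Nullable: {}


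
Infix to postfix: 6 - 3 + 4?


Left to right (same or higher precedence on left)
Postfix: 6 3 - 4 +


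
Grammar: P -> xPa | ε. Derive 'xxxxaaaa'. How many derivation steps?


Derivation: P => xPa => xxPaa => xxxPaaa => xxxxPaaaa => xxxxaaaa
Steps: 5


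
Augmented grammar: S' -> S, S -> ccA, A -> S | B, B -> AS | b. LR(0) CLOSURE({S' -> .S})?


Start: S' -> .S
For each item with dot before a nonterminal B, add B -> .γ for every B-production
Closure: [S' -> .S, S -> .ccA]


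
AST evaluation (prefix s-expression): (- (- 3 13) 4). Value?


Evaluate inner: (- 3 13) = -10
Evaluate root: (- -10 4) = -14
Result: -14


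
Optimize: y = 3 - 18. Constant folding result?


3 - 18 = -15 at compile time
Optimized: y = -15


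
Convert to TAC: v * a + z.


Break into single-operator statements:
t1 = v * a
t2 = t1 + z


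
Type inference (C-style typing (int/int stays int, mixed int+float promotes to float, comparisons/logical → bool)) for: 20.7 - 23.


Operand types: float - int
Rule: mixed int/float promotes to float; int/int stays int
Result type: float


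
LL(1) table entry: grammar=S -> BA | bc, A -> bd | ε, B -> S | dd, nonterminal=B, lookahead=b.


For [B, b]: 'b' ∈ FIRST(S)
Entry: B -> S


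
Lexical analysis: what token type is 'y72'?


Pattern: letter/underscore followed by alphanumerics, not a keyword
Type: IDENTIFIER


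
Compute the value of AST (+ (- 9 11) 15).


Evaluate inner: (- 9 11) = -2
Evaluate root: (+ -2 15) = 13
Result: 13


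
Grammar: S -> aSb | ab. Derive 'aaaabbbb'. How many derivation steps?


Derivation: S => aSb => aaSbb => aaaSbbb => aaaabbbb
Steps: 4


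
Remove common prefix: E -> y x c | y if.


Common prefix: 'y'
Factored: E -> y E', E' -> x c | if


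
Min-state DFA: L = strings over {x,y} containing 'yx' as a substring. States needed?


KMP-style automaton: 2 progress states + 1 absorbing accept = 3
Minimal DFA: 3 states


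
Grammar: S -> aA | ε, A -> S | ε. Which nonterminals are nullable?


A nonterminal is nullable iff some alternative derives ε (directly, or every symbol in it is nullable)
Nullable: {A, S}


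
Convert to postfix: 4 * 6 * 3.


Left to right (same or higher precedence on left)
Postfix: 4 6 * 3 *


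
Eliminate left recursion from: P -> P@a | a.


Left-recursive alternatives: P@a; non-recursive: a
Introduce P': P -> aP', P' -> @aP' | ε


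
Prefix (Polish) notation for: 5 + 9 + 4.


left-to-right (same/higher precedence on left): tree is (+ (+ 5 9) 4)
Prefix: + + 5 9 4


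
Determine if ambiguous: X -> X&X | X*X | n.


'n&n*n' has two parse trees (no precedence encoded between & and *)
Ambiguous


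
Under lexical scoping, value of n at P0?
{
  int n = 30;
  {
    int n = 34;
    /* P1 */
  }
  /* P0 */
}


n declared in the same block as P0
n = 30


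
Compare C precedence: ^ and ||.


'^' is bitwise XOR (level 4); '||' is logical OR (level 1)
Higher level binds tighter
'^' has higher precedence than '||'


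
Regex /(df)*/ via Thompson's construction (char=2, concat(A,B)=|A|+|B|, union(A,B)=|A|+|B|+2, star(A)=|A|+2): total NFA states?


Syntax tree has 2 char leaf(s), 0 union(s), 1 star(s)
chars contribute 2×2 = 4; each union adds +2; each star adds +2
Total: 4 + 0 + 2 = 6 states


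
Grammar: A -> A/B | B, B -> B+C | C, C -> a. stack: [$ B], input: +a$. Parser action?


shift '+' to continue B -> B+C
Action: shift


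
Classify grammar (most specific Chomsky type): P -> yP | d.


Right-linear: every RHS is a terminal or a terminal followed by one nonterminal
Classification: Type 3 (Regular)


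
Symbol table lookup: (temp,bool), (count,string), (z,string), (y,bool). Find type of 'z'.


Lookup 'z' → type string


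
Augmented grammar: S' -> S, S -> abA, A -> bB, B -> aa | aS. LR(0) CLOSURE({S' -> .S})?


Start: S' -> .S
For each item with dot before a nonterminal B, add B -> .γ for every B-production
Closure: [S' -> .S, S -> .abA]


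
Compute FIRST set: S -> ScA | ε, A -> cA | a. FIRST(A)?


Per alternative of A: FIRST(cA) = {c}; FIRST(a) = {a}
FIRST(A) = {a, c}


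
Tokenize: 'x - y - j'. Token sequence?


Scan left to right, longest-match per lexeme
Tokens: ID(x), OP(-), ID(y), OP(-), ID(j)


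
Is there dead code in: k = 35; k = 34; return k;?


first assignment to k is overwritten before any read
Dead: 'k = 35'


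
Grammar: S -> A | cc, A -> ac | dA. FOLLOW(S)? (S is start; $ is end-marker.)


$ ∈ FOLLOW(S). For each A -> αBβ: add FIRST(β)\{ε} to FOLLOW(B); if β nullable, add FOLLOW(A).
FOLLOW(S) = {$}


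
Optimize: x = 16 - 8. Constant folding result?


16 - 8 = 8 at compile time
Optimized: x = 8


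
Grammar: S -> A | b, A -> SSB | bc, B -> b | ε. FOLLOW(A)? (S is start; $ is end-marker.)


$ ∈ FOLLOW(S). For each A -> αBβ: add FIRST(β)\{ε} to FOLLOW(B); if β nullable, add FOLLOW(A).
FOLLOW(A) = {$, b}


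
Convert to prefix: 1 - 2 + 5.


left-to-right (same/higher precedence on left): tree is (+ (- 1 2) 5)
Prefix: + - 1 2 5


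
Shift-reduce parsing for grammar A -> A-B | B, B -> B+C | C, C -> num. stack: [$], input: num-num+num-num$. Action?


no handle on stack; shift 'num'
Action: shift


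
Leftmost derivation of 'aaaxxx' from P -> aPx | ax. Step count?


Derivation: P => aPx => aaPxx => aaaxxx
Steps: 3


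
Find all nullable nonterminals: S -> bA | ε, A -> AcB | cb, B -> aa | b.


A nonterminal is nullable iff some alternative derives ε (directly, or every symbol in it is nullable)
Nullable: {S}


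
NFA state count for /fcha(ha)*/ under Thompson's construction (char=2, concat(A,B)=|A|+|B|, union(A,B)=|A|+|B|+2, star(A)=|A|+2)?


Syntax tree has 6 char leaf(s), 0 union(s), 1 star(s)
chars contribute 6×2 = 12; each union adds +2; each star adds +2
Total: 12 + 0 + 2 = 14 states


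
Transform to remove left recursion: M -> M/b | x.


Left-recursive alternatives: M/b; non-recursive: x
Introduce M': M -> xM', M' -> /bM' | ε


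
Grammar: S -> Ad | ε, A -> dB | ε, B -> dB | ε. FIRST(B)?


Per alternative of B: FIRST(dB) = {d}; FIRST(ε) = {ε}
FIRST(B) = {d, ε}


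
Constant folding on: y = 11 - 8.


11 - 8 = 3 at compile time
Optimized: y = 3


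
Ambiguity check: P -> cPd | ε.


balanced c^n…d^n: each string has a unique parse
Unambiguous


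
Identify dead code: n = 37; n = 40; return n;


first assignment to n is overwritten before any read
Dead: 'n = 37'


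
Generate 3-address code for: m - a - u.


Break into single-operator statements:
t1 = m - a
t2 = t1 - u


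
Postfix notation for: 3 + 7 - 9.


Left to right (same or higher precedence on left)
Postfix: 3 7 + 9 -


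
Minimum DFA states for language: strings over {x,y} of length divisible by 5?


Track length mod 5: states 0..4, accept at 0
Minimal DFA: 5 states


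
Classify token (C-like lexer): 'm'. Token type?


Pattern: letter/underscore followed by alphanumerics, not a keyword
Type: IDENTIFIER


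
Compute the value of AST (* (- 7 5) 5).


Evaluate inner: (- 7 5) = 2
Evaluate root: (* 2 5) = 10
Result: 10


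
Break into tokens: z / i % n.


Scan left to right, longest-match per lexeme
Tokens: ID(z), OP(/), ID(i), OP(%), ID(n)


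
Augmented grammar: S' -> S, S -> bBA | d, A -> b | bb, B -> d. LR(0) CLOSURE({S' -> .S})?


Start: S' -> .S
For each item with dot before a nonterminal B, add B -> .γ for every B-production
Closure: [S' -> .S, S -> .bBA, S -> .d]


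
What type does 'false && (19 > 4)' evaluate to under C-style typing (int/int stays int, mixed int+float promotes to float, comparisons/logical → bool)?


Operand types: bool && bool
Rule: logical operators take bool operands and yield bool
Result type: bool


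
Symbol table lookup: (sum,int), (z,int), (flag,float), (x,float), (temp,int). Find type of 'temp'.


Lookup 'temp' → type int


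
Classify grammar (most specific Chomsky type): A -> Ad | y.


Left-linear: every RHS is a terminal or one nonterminal followed by a terminal
Classification: Type 3 (Regular)


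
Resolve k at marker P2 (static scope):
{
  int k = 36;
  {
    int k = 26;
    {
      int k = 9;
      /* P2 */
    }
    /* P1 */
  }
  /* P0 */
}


k declared in the same block as P2
k = 9


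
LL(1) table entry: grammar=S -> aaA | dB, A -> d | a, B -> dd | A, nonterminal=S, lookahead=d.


For [S, d]: 'd' ∈ FIRST(dB)
Entry: S -> dB


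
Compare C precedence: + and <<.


'+' is additive (level 9); '<<' is shift (level 8)
Higher level binds tighter
'+' has higher precedence than '<<'


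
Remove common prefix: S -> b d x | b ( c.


Common prefix: 'b'
Factored: S -> b S', S' -> d x | ( c


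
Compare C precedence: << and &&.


'<<' is shift (level 8); '&&' is logical AND (level 2)
Higher level binds tighter
'<<' has higher precedence than '&&'


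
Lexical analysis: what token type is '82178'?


Pattern: digits only
Type: INTEGER_LITERAL


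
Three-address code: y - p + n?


Break into single-operator statements:
t1 = y - p
t2 = t1 + n


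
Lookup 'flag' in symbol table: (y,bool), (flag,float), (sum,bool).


Lookup 'flag' → type float


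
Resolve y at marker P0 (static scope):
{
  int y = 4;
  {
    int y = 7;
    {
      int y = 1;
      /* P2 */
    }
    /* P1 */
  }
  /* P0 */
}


y declared in the same block as P0
y = 4


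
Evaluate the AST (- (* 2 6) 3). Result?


Evaluate inner: (* 2 6) = 12
Evaluate root: (- 12 3) = 9
Result: 9


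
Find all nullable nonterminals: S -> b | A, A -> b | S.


A nonterminal is nullable iff some alternative derives ε (directly, or every symbol in it is nullable)
Nullable: {}


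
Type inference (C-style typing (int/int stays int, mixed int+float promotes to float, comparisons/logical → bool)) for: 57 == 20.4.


Operand types: int == float
Rule: comparison yields bool
Result type: bool


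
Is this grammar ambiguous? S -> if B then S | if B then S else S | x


dangling else: 'if B then if B then x else x' parses two ways
Ambiguous


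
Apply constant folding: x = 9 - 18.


9 - 18 = -9 at compile time
Optimized: x = -9


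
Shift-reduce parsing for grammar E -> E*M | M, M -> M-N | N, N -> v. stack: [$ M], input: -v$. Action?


shift '-' to continue M -> M-N
Action: shift


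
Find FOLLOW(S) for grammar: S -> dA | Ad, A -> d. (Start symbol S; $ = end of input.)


$ ∈ FOLLOW(S). For each A -> αBβ: add FIRST(β)\{ε} to FOLLOW(B); if β nullable, add FOLLOW(A).
FOLLOW(S) = {$}


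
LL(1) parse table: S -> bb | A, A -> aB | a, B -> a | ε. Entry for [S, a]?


For [S, a]: 'a' ∈ FIRST(A)
Entry: S -> A


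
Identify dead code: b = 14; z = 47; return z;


b is assigned but never read
Dead: 'b = 14'


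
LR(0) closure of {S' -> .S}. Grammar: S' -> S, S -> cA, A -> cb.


Start: S' -> .S
For each item with dot before a nonterminal B, add B -> .γ for every B-production
Closure: [S' -> .S, S -> .cA]


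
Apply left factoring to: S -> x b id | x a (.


Common prefix: 'x'
Factored: S -> x S', S' -> b id | a (


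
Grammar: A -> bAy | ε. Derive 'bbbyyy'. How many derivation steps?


Derivation: A => bAy => bbAyy => bbbAyyy => bbbyyy
Steps: 4


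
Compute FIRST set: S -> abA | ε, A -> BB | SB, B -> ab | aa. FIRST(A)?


Per alternative of A: FIRST(BB) = {a}; FIRST(SB) = {a}
FIRST(A) = {a}


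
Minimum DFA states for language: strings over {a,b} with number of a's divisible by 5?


Track (count of a) mod 5: states 0..4, accept at 0
Minimal DFA: 5 states


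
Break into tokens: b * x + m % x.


Scan left to right, longest-match per lexeme
Tokens: ID(b), OP(*), ID(x), OP(+), ID(m), OP(%), ID(x)


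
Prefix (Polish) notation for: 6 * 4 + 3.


left-to-right (same/higher precedence on left): tree is (+ (* 6 4) 3)
Prefix: + * 6 4 3


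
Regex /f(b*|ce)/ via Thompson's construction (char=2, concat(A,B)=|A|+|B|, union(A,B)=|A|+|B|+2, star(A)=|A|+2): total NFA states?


Syntax tree has 4 char leaf(s), 1 union(s), 1 star(s)
chars contribute 4×2 = 8; each union adds +2; each star adds +2
Total: 8 + 2 + 2 = 12 states


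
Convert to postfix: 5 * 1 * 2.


Left to right (same or higher precedence on left)
Postfix: 5 1 * 2 *


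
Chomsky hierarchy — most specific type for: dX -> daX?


LHS has context (more than one symbol) and |LHS| ≤ |RHS|
Classification: Type 1 (Context-Sensitive)


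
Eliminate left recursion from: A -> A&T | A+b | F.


Left-recursive alternatives: A&T, A+b; non-recursive: F
Introduce A': A -> FA', A' -> &TA' | +bA' | ε


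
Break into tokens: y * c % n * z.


Scan left to right, longest-match per lexeme
Tokens: ID(y), OP(*), ID(c), OP(%), ID(n), OP(*), ID(z)


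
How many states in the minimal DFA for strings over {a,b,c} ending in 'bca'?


Track the longest suffix of input matching a prefix of 'bca': 4 classes (prefixes of length 0..3)
Minimal DFA: 4 states


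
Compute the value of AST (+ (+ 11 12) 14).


Evaluate inner: (+ 11 12) = 23
Evaluate root: (+ 23 14) = 37
Result: 37


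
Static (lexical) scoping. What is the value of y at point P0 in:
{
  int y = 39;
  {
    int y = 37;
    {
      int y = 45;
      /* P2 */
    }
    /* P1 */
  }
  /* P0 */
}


y declared in the same block as P0
y = 39


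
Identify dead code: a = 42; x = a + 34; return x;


a is read by x's definition; x is returned
No dead code


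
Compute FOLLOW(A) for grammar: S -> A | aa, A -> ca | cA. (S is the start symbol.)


$ ∈ FOLLOW(S). For each A -> αBβ: add FIRST(β)\{ε} to FOLLOW(B); if β nullable, add FOLLOW(A).
FOLLOW(A) = {$}


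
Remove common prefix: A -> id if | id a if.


Common prefix: 'id'
Factored: A -> id A', A' -> if | a if


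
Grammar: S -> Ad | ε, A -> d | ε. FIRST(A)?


Per alternative of A: FIRST(d) = {d}; FIRST(ε) = {ε}
FIRST(A) = {d, ε}


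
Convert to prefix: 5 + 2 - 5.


left-to-right (same/higher precedence on left): tree is (- (+ 5 2) 5)
Prefix: - + 5 2 5


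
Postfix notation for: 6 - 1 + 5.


Left to right (same or higher precedence on left)
Postfix: 6 1 - 5 +


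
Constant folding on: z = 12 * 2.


12 * 2 = 24 at compile time
Optimized: z = 24


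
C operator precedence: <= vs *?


'*' is multiplicative (level 10); '<=' is relational (level 7)
Higher level binds tighter
'*' has higher precedence than '<='


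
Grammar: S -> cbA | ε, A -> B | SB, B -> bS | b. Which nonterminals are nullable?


A nonterminal is nullable iff some alternative derives ε (directly, or every symbol in it is nullable)
Nullable: {S}


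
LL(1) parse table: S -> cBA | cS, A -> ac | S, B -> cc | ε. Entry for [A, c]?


For [A, c]: 'c' ∈ FIRST(S)
Entry: A -> S


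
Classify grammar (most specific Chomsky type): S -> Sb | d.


Left-linear: every RHS is a terminal or one nonterminal followed by a terminal
Classification: Type 3 (Regular)


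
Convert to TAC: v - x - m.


Break into single-operator statements:
t1 = v - x
t2 = t1 - m


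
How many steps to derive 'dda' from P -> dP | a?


Derivation: P => dP => ddP => dda
Steps: 3


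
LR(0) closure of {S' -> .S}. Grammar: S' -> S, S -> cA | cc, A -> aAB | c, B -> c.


Start: S' -> .S
For each item with dot before a nonterminal B, add B -> .γ for every B-production
Closure: [S' -> .S, S -> .cA, S -> .cc]


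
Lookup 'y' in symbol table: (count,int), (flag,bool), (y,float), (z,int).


Lookup 'y' → type float


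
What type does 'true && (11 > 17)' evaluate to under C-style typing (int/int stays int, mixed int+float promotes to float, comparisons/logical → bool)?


Operand types: bool && bool
Rule: logical operators take bool operands and yield bool
Result type: bool
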